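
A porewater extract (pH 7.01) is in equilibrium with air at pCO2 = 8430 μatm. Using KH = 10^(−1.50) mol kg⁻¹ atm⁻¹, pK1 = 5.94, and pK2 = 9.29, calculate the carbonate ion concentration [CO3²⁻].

[CO2*] = KH · pCO2 = 10^(−1.50) × 8430×10^-6 = 2.666×10^-4 mol/kg
α₀ = 1/(1 + K1/[H⁺] + K1K2/[H⁺]²) = 1/(1 + 10^+1.07 + 10^-1.21) = 0.07806
DIC = [CO2*]/α₀ = 2.666×10^-4 / 0.07806 = 3.415 mmol/kg
[CO3²⁻] = α₂·DIC; α₂ = 0.004813, so [CO3²⁻] = 0.004813 × 3.415 = 0.0164 mmol/kg = 16.4 μmol/kg

[CO3²⁻] = 16.4 μmol/kg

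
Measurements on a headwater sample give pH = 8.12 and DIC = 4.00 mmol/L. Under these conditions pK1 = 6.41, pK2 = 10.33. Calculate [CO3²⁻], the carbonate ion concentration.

α₂ = 1 / (1 + [H⁺]/K2 + [H⁺]²/(K1K2)) = 1 / (1 + 10^+2.21 + 10^+0.50)
   = 1 / (1 + 162.18 + 3.1623) = 1/166.34 = 0.006012
[CO3²⁻] = α₂ × DIC = 0.006012 × 4.00 = 0.0240 mmol/L

[CO3²⁻] = 0.0240 mmol/L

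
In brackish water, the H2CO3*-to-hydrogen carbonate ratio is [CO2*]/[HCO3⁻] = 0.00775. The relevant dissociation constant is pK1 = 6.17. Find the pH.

From K1 = [H⁺][HCO3⁻]/[CO2*]:  pH = pK1 − log₁₀([CO2*]/[HCO3⁻])
log₁₀(0.00775) = -2.111
pH = 6.17 − (-2.111) = 8.28

pH = 8.28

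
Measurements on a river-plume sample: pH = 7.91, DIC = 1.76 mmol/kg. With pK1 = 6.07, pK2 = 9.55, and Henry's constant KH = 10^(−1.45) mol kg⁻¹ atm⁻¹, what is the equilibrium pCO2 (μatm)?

pCO2 = 691 μatm

α₀ = 1 / (1 + K1/[H⁺] + K1K2/[H⁺]²) = 1 / (1 + 10^+1.84 + 10^+0.20)
   = 1 / (1 + 69.183 + 1.5849) = 1/71.768 = 0.01393
[CO2*] = α₀ × DIC = 0.01393 × 1.76 = 0.02452 mmol/kg
pCO2 = [CO2*]/KH = 2.452×10^-5 / 3.548×10^-2 = 691 μatm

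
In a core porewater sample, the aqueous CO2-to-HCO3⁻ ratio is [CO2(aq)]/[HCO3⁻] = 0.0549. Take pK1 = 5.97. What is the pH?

From K1 = [H⁺][HCO3⁻]/[CO2(aq)]:  pH = pK1 − log₁₀([CO2(aq)]/[HCO3⁻])
log₁₀(0.0549) = -1.260
pH = 5.97 − (-1.260) = 7.23

pH = 7.23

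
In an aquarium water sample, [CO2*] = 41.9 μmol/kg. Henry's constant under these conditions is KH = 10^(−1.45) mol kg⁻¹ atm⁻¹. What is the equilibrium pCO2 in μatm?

KH = 10^(−1.45) = 3.548×10^-2 mol kg⁻¹ atm⁻¹
pCO2 = [CO2*]/KH = 41.9×10^-6 / 3.548×10^-2 = 1.18×10^-3 atm = 1180 μatm

pCO2 = 1180 μatm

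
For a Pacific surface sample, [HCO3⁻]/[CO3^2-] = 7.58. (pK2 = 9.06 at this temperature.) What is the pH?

pH = 8.18

From K2 = [H⁺][CO3^2-]/[HCO3⁻]:  pH = pK2 − log₁₀([HCO3⁻]/[CO3^2-])
log₁₀(7.58) = +0.880
pH = 9.06 − (+0.880) = 8.18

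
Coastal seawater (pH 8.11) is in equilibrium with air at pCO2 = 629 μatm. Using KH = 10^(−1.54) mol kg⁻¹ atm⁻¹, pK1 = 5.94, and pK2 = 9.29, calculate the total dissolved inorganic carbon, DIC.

DIC = 2.88 mmol/kg

[CO2*] = KH · pCO2 = 10^(−1.54) × 629×10^-6 = 1.814×10^-5 mol/kg
α₀ = 1/(1 + K1/[H⁺] + K1K2/[H⁺]²) = 1/(1 + 10^+2.17 + 10^+0.99) = 0.006302
DIC = [CO2*]/α₀ = 1.814×10^-5 / 0.006302 = 2.88 mmol/kg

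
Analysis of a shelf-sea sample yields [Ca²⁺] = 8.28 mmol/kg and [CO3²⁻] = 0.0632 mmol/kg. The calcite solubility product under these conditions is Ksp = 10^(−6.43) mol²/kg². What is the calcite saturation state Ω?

Ω = 1.41

Ksp = 10^(−6.43) = 3.715×10^-7
Ω = [Ca²⁺][CO3²⁻]/Ksp = (8.28×10^-3)(0.0632×10^-3) / 3.715×10^-7 = 1.41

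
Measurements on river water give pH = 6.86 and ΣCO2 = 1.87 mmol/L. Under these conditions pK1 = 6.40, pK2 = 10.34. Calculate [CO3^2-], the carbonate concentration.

[CO3²⁻] = 0.460 μmol/L

α₂ = 1 / (1 + [H⁺]/K2 + [H⁺]²/(K1K2)) = 1 / (1 + 10^+3.48 + 10^+3.02)
   = 1 / (1 + 3020.0 + 1047.1) = 1/4068.1 = 0.0002458
[CO3²⁻] = α₂ × DIC = 0.0002458 × 1.87 = 0.000460 mmol/L = 0.460 μmol/L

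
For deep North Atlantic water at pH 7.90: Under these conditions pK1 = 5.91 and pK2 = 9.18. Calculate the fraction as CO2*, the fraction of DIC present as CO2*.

α₀ = 1 / (1 + K1/[H⁺] + K1K2/[H⁺]²) = 1 / (1 + 10^+1.99 + 10^+0.71)
   = 1 / (1 + 97.724 + 5.1286) = 1/103.85 = 0.009629

α₀ = 0.00963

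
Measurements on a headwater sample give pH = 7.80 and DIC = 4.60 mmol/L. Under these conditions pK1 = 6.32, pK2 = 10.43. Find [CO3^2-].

α₂ = 1 / (1 + [H⁺]/K2 + [H⁺]²/(K1K2)) = 1 / (1 + 10^+2.63 + 10^+1.15)
   = 1 / (1 + 426.58 + 14.125) = 1/441.70 = 0.002264
[CO3²⁻] = α₂ × DIC = 0.002264 × 4.60 = 0.0104 mmol/L = 10.4 μmol/L

[CO3²⁻] = 10.4 μmol/L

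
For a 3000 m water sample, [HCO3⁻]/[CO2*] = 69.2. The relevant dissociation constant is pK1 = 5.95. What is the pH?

From K1 = [H⁺][HCO3⁻]/[CO2*]:  pH = pK1 + log₁₀([HCO3⁻]/[CO2*])
log₁₀(69.2) = +1.840
pH = 5.95 + (+1.840) = 7.79

pH = 7.79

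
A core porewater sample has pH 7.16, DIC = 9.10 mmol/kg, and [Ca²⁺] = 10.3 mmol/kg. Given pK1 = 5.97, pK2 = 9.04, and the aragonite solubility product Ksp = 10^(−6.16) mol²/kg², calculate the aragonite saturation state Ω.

α₂ = 1 / (1 + [H⁺]/K2 + [H⁺]²/(K1K2)) = 1 / (1 + 10^+1.88 + 10^+0.69)
   = 1 / (1 + 75.858 + 4.8978) = 1/81.756 = 0.01223
[CO3²⁻] = α₂ × DIC = 0.01223 × 9.10 = 0.1113 mmol/kg
Ksp = 10^(−6.16) = 6.918×10^-7
Ω = [Ca²⁺][CO3²⁻]/Ksp = (10.3×10^-3)(1.113×10^-4) / 6.918×10^-7 = 1.66

Ω = 1.66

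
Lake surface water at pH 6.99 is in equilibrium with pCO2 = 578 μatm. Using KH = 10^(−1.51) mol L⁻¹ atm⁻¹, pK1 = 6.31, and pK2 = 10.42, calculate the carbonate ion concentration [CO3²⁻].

[CO2*] = KH · pCO2 = 10^(−1.51) × 578×10^-6 = 1.786×10^-5 mol/L
α₀ = 1/(1 + K1/[H⁺] + K1K2/[H⁺]²) = 1/(1 + 10^+0.68 + 10^-2.75) = 0.1728
DIC = [CO2*]/α₀ = 1.786×10^-5 / 0.1728 = 0.1034 mmol/L
[CO3²⁻] = α₂·DIC; α₂ = 0.0003072, so [CO3²⁻] = 0.0003072 × 0.1034 = 3.18×10^-5 mmol/L = 0.0318 μmol/L

[CO3²⁻] = 0.0318 μmol/L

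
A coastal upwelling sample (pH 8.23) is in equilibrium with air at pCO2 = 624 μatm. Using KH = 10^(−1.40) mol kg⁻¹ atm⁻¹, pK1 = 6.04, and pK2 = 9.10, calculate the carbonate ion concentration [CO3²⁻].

[CO2*] = KH · pCO2 = 10^(−1.40) × 624×10^-6 = 2.484×10^-5 mol/kg
α₀ = 1/(1 + K1/[H⁺] + K1K2/[H⁺]²) = 1/(1 + 10^+2.19 + 10^+1.32) = 0.005657
DIC = [CO2*]/α₀ = 2.484×10^-5 / 0.005657 = 4.391 mmol/kg
[CO3²⁻] = α₂·DIC; α₂ = 0.1182, so [CO3²⁻] = 0.1182 × 4.391 = 0.519 mmol/kg

[CO3²⁻] = 0.519 mmol/kg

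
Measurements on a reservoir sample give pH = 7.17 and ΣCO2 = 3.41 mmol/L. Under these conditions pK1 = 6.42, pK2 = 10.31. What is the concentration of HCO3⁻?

α₁ = 1 / (1 + [H⁺]/K1 + K2/[H⁺]) = 1 / (1 + 10^-0.75 + 10^-3.14)
   = 1 / (1 + 0.17783 + 0.00072444) = 1/1.1786 = 0.8485
[HCO3⁻] = α₁ × DIC = 0.8485 × 3.41 = 2.89 mmol/L

[HCO3⁻] = 2.89 mmol/L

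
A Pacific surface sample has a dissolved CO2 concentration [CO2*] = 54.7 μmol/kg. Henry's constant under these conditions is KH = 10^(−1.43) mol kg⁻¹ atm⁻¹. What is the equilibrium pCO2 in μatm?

pCO2 = 1470 μatm

KH = 10^(−1.43) = 3.715×10^-2 mol kg⁻¹ atm⁻¹
pCO2 = [CO2*]/KH = 54.7×10^-6 / 3.715×10^-2 = 1.47×10^-3 atm = 1470 μatm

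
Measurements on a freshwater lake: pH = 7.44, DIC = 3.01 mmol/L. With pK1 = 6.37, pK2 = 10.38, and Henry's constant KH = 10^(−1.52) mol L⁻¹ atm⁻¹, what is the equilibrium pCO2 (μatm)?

α₀ = 1 / (1 + K1/[H⁺] + K1K2/[H⁺]²) = 1 / (1 + 10^+1.07 + 10^-1.87)
   = 1 / (1 + 11.749 + 0.013490) = 1/12.762 = 0.07835
[CO2*] = α₀ × DIC = 0.07835 × 3.01 = 0.2358 mmol/L
pCO2 = [CO2*]/KH = 2.358×10^-4 / 3.020×10^-2 = 7810 μatm

pCO2 = 7810 μatm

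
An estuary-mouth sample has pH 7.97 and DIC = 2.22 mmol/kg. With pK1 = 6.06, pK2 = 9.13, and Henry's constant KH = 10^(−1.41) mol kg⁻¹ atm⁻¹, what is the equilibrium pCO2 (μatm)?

pCO2 = 649 μatm

α₀ = 1 / (1 + K1/[H⁺] + K1K2/[H⁺]²) = 1 / (1 + 10^+1.91 + 10^+0.75)
   = 1 / (1 + 81.283 + 5.6234) = 1/87.906 = 0.01138
[CO2*] = α₀ × DIC = 0.01138 × 2.22 = 0.02525 mmol/kg
pCO2 = [CO2*]/KH = 2.525×10^-5 / 3.890×10^-2 = 649 μatm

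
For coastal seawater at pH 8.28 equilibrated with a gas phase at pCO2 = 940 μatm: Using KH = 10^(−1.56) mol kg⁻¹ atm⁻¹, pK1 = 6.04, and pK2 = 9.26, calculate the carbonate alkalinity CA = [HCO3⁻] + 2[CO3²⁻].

CA = 5.44 mmol/kg

[CO2*] = KH · pCO2 = 10^(−1.56) × 940×10^-6 = 2.589×10^-5 mol/kg
α₀ = 1/(1 + K1/[H⁺] + K1K2/[H⁺]²) = 1/(1 + 10^+2.24 + 10^+1.26) = 0.005182
DIC = [CO2*]/α₀ = 2.589×10^-5 / 0.005182 = 4.996 mmol/kg
CA = (α₁ + 2α₂)·DIC = (0.9005 + 2×0.09430) × 4.996 = 5.44 mmol/kg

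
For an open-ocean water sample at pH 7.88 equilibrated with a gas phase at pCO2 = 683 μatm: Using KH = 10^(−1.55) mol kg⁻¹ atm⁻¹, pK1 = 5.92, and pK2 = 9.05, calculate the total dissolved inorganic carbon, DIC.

DIC = 1.89 mmol/kg

[CO2*] = KH · pCO2 = 10^(−1.55) × 683×10^-6 = 1.925×10^-5 mol/kg
α₀ = 1/(1 + K1/[H⁺] + K1K2/[H⁺]²) = 1/(1 + 10^+1.96 + 10^+0.79) = 0.01017
DIC = [CO2*]/α₀ = 1.925×10^-5 / 0.01017 = 1.89 mmol/kg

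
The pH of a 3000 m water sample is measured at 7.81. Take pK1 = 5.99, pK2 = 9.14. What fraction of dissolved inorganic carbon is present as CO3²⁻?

α₂ = 0.0440

α₂ = 1 / (1 + [H⁺]/K2 + [H⁺]²/(K1K2)) = 1 / (1 + 10^+1.33 + 10^-0.49)
   = 1 / (1 + 21.380 + 0.32359) = 1/22.703 = 0.04405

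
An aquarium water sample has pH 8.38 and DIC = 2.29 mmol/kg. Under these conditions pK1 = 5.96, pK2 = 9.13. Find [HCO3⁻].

[HCO3⁻] = 1.94 mmol/kg

α₁ = 1 / (1 + [H⁺]/K1 + K2/[H⁺]) = 1 / (1 + 10^-2.42 + 10^-0.75)
   = 1 / (1 + 0.0038019 + 0.17783) = 1/1.1816 = 0.8463
[HCO3⁻] = α₁ × DIC = 0.8463 × 2.29 = 1.94 mmol/kg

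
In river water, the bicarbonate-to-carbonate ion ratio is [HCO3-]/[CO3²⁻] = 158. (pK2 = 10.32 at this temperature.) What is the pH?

From K2 = [H⁺][CO3²⁻]/[HCO3-]:  pH = pK2 − log₁₀([HCO3-]/[CO3²⁻])
log₁₀(158) = +2.199
pH = 10.32 − (+2.199) = 8.12

pH = 8.12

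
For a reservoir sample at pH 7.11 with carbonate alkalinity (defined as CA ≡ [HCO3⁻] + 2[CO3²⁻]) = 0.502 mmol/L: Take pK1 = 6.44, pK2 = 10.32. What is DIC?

DIC = 0.609 mmol/L

CA = [HCO3⁻] + 2[CO3²⁻] = (α₁ + 2α₂)·DIC
At pH 7.11: [H⁺]/K1 = 10^-0.67 = 0.21380, K2/[H⁺] = 10^-3.21 = 0.00061660
α₁ = 1/(1 + 0.21380 + 0.00061660) = 1/1.2144 = 0.8234; α₂ = α₁·K2/[H⁺] = 0.0005077
α₁ + 2α₂ = 0.8245
DIC = CA / (α₁ + 2α₂) = 0.502 / 0.8245 = 0.609 mmol/L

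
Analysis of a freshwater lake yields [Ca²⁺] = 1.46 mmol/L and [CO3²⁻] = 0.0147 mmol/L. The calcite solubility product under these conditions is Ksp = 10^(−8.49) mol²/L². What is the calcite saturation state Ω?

Ω = 6.63

Ksp = 10^(−8.49) = 3.236×10^-9
Ω = [Ca²⁺][CO3²⁻]/Ksp = (1.46×10^-3)(0.0147×10^-3) / 3.236×10^-9 = 6.63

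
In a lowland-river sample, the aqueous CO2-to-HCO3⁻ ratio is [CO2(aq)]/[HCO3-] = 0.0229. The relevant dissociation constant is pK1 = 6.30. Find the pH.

pH = 7.94

From K1 = [H⁺][HCO3-]/[CO2(aq)]:  pH = pK1 − log₁₀([CO2(aq)]/[HCO3-])
log₁₀(0.0229) = -1.640
pH = 6.30 − (-1.640) = 7.94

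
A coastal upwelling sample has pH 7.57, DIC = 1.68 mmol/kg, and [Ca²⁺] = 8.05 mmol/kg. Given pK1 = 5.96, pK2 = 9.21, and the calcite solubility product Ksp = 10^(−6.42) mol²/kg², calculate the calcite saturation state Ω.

Ω = 0.778

α₂ = 1 / (1 + [H⁺]/K2 + [H⁺]²/(K1K2)) = 1 / (1 + 10^+1.64 + 10^+0.03)
   = 1 / (1 + 43.652 + 1.0715) = 1/45.723 = 0.02187
[CO3²⁻] = α₂ × DIC = 0.02187 × 1.68 = 0.03674 mmol/kg
Ksp = 10^(−6.42) = 3.802×10^-7
Ω = [Ca²⁺][CO3²⁻]/Ksp = (8.05×10^-3)(3.674×10^-5) / 3.802×10^-7 = 0.778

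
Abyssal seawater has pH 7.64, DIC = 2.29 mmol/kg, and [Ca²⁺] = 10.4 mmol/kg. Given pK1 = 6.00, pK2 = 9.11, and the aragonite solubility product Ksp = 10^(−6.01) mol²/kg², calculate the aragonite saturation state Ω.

α₂ = 1 / (1 + [H⁺]/K2 + [H⁺]²/(K1K2)) = 1 / (1 + 10^+1.47 + 10^-0.17)
   = 1 / (1 + 29.512 + 0.67608) = 1/31.188 = 0.03206
[CO3²⁻] = α₂ × DIC = 0.03206 × 2.29 = 0.07343 mmol/kg
Ksp = 10^(−6.01) = 9.772×10^-7
Ω = [Ca²⁺][CO3²⁻]/Ksp = (10.4×10^-3)(7.343×10^-5) / 9.772×10^-7 = 0.781

Ω = 0.781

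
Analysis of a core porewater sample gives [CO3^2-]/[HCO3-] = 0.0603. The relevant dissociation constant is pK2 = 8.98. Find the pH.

pH = 7.76

From K2 = [H⁺][CO3^2-]/[HCO3-]:  pH = pK2 + log₁₀([CO3^2-]/[HCO3-])
log₁₀(0.0603) = -1.220
pH = 8.98 + (-1.220) = 7.76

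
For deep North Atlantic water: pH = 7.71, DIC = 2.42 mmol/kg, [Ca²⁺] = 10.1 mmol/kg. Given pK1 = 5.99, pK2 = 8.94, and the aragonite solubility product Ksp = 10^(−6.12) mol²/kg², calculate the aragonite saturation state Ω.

Ω = 1.76

α₂ = 1 / (1 + [H⁺]/K2 + [H⁺]²/(K1K2)) = 1 / (1 + 10^+1.23 + 10^-0.49)
   = 1 / (1 + 16.982 + 0.32359) = 1/18.306 = 0.05463
[CO3²⁻] = α₂ × DIC = 0.05463 × 2.42 = 0.1322 mmol/kg
Ksp = 10^(−6.12) = 7.586×10^-7
Ω = [Ca²⁺][CO3²⁻]/Ksp = (10.1×10^-3)(1.322×10^-4) / 7.586×10^-7 = 1.76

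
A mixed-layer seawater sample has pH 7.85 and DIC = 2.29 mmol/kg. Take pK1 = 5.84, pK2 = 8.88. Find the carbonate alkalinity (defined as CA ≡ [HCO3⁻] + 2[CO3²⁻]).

CA = [HCO3⁻] + 2[CO3²⁻] = (α₁ + 2α₂)·DIC
At pH 7.85: [H⁺]/K1 = 10^-2.01 = 0.0097724, K2/[H⁺] = 10^-1.03 = 0.093325
α₁ = 1/(1 + 0.0097724 + 0.093325) = 1/1.1031 = 0.9065; α₂ = α₁·K2/[H⁺] = 0.08460
α₁ + 2α₂ = 1.0757
CA = 1.0757 × 2.29 = 2.46 mmol/kg

CA = 2.46 mmol/kg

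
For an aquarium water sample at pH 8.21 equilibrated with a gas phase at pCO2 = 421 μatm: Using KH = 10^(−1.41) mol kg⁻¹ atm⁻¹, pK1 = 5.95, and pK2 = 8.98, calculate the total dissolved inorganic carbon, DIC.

[CO2*] = KH · pCO2 = 10^(−1.41) × 421×10^-6 = 1.638×10^-5 mol/kg
α₀ = 1/(1 + K1/[H⁺] + K1K2/[H⁺]²) = 1/(1 + 10^+2.26 + 10^+1.49) = 0.004676
DIC = [CO2*]/α₀ = 1.638×10^-5 / 0.004676 = 3.50 mmol/kg

DIC = 3.50 mmol/kg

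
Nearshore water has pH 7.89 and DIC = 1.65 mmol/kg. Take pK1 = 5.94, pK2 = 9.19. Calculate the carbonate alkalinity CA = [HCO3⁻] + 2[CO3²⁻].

CA = [HCO3⁻] + 2[CO3²⁻] = (α₁ + 2α₂)·DIC
At pH 7.89: [H⁺]/K1 = 10^-1.95 = 0.011220, K2/[H⁺] = 10^-1.30 = 0.050119
α₁ = 1/(1 + 0.011220 + 0.050119) = 1/1.0613 = 0.9422; α₂ = α₁·K2/[H⁺] = 0.04722
α₁ + 2α₂ = 1.0367
CA = 1.0367 × 1.65 = 1.71 mmol/kg

CA = 1.71 mmol/kg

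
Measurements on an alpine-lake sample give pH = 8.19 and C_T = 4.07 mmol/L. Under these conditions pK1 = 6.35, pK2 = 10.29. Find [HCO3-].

[HCO3⁻] = 3.98 mmol/L

α₁ = 1 / (1 + [H⁺]/K1 + K2/[H⁺]) = 1 / (1 + 10^-1.84 + 10^-2.10)
   = 1 / (1 + 0.014454 + 0.0079433) = 1/1.0224 = 0.9781
[HCO3⁻] = α₁ × DIC = 0.9781 × 4.07 = 3.98 mmol/L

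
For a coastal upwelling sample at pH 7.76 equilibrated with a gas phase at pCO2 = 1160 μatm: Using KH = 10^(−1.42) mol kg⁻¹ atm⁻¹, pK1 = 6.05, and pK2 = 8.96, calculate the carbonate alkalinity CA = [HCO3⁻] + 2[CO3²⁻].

CA = 2.55 mmol/kg

[CO2*] = KH · pCO2 = 10^(−1.42) × 1160×10^-6 = 4.410×10^-5 mol/kg
α₀ = 1/(1 + K1/[H⁺] + K1K2/[H⁺]²) = 1/(1 + 10^+1.71 + 10^+0.51) = 0.01801
DIC = [CO2*]/α₀ = 4.410×10^-5 / 0.01801 = 2.449 mmol/kg
CA = (α₁ + 2α₂)·DIC = (0.9237 + 2×0.05828) × 2.449 = 2.55 mmol/kg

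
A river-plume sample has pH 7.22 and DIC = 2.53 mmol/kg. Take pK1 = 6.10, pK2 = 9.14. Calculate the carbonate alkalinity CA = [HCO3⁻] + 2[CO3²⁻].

CA = 2.38 mmol/kg

CA = [HCO3⁻] + 2[CO3²⁻] = (α₁ + 2α₂)·DIC
At pH 7.22: [H⁺]/K1 = 10^-1.12 = 0.075858, K2/[H⁺] = 10^-1.92 = 0.012023
α₁ = 1/(1 + 0.075858 + 0.012023) = 1/1.0879 = 0.9192; α₂ = α₁·K2/[H⁺] = 0.01105
α₁ + 2α₂ = 0.9413
CA = 0.9413 × 2.53 = 2.38 mmol/kg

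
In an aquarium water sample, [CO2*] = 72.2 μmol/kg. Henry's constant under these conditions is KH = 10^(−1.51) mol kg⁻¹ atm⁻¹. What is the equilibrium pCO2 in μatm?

KH = 10^(−1.51) = 3.090×10^-2 mol kg⁻¹ atm⁻¹
pCO2 = [CO2*]/KH = 72.2×10^-6 / 3.090×10^-2 = 2.34×10^-3 atm = 2340 μatm

pCO2 = 2340 μatm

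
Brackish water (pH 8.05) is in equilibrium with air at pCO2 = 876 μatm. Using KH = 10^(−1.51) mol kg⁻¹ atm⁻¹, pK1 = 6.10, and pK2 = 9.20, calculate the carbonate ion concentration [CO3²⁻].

[CO3²⁻] = 0.171 mmol/kg

[CO2*] = KH · pCO2 = 10^(−1.51) × 876×10^-6 = 2.707×10^-5 mol/kg
α₀ = 1/(1 + K1/[H⁺] + K1K2/[H⁺]²) = 1/(1 + 10^+1.95 + 10^+0.80) = 0.01037
DIC = [CO2*]/α₀ = 2.707×10^-5 / 0.01037 = 2.611 mmol/kg
[CO3²⁻] = α₂·DIC; α₂ = 0.06543, so [CO3²⁻] = 0.06543 × 2.611 = 0.171 mmol/kg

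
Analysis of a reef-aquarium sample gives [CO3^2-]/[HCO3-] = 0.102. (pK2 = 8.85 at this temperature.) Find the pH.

From K2 = [H⁺][CO3^2-]/[HCO3-]:  pH = pK2 + log₁₀([CO3^2-]/[HCO3-])
log₁₀(0.102) = -0.991
pH = 8.85 + (-0.991) = 7.86

pH = 7.86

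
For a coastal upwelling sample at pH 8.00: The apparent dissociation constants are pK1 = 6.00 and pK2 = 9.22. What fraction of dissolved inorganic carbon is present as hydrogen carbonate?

α₁ = 0.934

α₁ = 1 / (1 + [H⁺]/K1 + K2/[H⁺]) = 1 / (1 + 10^-2.00 + 10^-1.22)
   = 1 / (1 + 0.010000 + 0.060256) = 1/1.0703 = 0.9344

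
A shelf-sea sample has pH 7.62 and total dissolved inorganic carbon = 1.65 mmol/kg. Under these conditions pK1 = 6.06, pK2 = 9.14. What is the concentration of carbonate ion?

α₂ = 1 / (1 + [H⁺]/K2 + [H⁺]²/(K1K2)) = 1 / (1 + 10^+1.52 + 10^-0.04)
   = 1 / (1 + 33.113 + 0.91201) = 1/35.025 = 0.02855
[CO3²⁻] = α₂ × DIC = 0.02855 × 1.65 = 0.0471 mmol/kg

[CO3²⁻] = 0.0471 mmol/kg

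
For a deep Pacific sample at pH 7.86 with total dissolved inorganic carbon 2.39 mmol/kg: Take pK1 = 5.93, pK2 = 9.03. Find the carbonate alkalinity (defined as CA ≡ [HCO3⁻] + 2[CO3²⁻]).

CA = [HCO3⁻] + 2[CO3²⁻] = (α₁ + 2α₂)·DIC
At pH 7.86: [H⁺]/K1 = 10^-1.93 = 0.011749, K2/[H⁺] = 10^-1.17 = 0.067608
α₁ = 1/(1 + 0.011749 + 0.067608) = 1/1.0794 = 0.9265; α₂ = α₁·K2/[H⁺] = 0.06264
α₁ + 2α₂ = 1.0518
CA = 1.0518 × 2.39 = 2.51 mmol/kg

CA = 2.51 mmol/kg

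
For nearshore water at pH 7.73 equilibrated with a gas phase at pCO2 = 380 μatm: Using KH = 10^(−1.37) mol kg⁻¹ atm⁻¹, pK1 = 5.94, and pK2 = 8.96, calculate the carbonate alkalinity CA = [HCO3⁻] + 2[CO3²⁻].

[CO2*] = KH · pCO2 = 10^(−1.37) × 380×10^-6 = 1.621×10^-5 mol/kg
α₀ = 1/(1 + K1/[H⁺] + K1K2/[H⁺]²) = 1/(1 + 10^+1.79 + 10^+0.56) = 0.01509
DIC = [CO2*]/α₀ = 1.621×10^-5 / 0.01509 = 1.075 mmol/kg
CA = (α₁ + 2α₂)·DIC = (0.9301 + 2×0.05477) × 1.075 = 1.12 mmol/kg

CA = 1.12 mmol/kg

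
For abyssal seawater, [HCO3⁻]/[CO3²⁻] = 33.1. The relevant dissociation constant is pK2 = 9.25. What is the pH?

pH = 7.73

From K2 = [H⁺][CO3²⁻]/[HCO3⁻]:  pH = pK2 − log₁₀([HCO3⁻]/[CO3²⁻])
log₁₀(33.1) = +1.520
pH = 9.25 − (+1.520) = 7.73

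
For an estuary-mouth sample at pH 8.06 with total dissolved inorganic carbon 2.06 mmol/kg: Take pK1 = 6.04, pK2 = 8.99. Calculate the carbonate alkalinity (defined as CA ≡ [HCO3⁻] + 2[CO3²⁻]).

CA = [HCO3⁻] + 2[CO3²⁻] = (α₁ + 2α₂)·DIC
At pH 8.06: [H⁺]/K1 = 10^-2.02 = 0.0095499, K2/[H⁺] = 10^-0.93 = 0.11749
α₁ = 1/(1 + 0.0095499 + 0.11749) = 1/1.1270 = 0.8873; α₂ = α₁·K2/[H⁺] = 0.1042
α₁ + 2α₂ = 1.0958
CA = 1.0958 × 2.06 = 2.26 mmol/kg

CA = 2.26 mmol/kg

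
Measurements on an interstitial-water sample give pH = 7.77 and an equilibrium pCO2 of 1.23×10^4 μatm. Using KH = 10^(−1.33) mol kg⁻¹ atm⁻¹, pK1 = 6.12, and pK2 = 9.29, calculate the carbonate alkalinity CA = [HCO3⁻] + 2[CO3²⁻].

[CO2*] = KH · pCO2 = 10^(−1.33) × 1.23×10^4×10^-6 = 5.753×10^-4 mol/kg
α₀ = 1/(1 + K1/[H⁺] + K1K2/[H⁺]²) = 1/(1 + 10^+1.65 + 10^+0.13) = 0.02127
DIC = [CO2*]/α₀ = 5.753×10^-4 / 0.02127 = 27.05 mmol/kg
CA = (α₁ + 2α₂)·DIC = (0.9500 + 2×0.02869) × 27.05 = 27.3 mmol/kg

CA = 27.3 mmol/kg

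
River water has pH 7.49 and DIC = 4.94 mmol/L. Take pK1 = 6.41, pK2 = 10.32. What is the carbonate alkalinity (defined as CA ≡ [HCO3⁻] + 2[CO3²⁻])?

CA = 4.57 mmol/L

CA = [HCO3⁻] + 2[CO3²⁻] = (α₁ + 2α₂)·DIC
At pH 7.49: [H⁺]/K1 = 10^-1.08 = 0.083176, K2/[H⁺] = 10^-2.83 = 0.0014791
α₁ = 1/(1 + 0.083176 + 0.0014791) = 1/1.0847 = 0.9220; α₂ = α₁·K2/[H⁺] = 0.001364
α₁ + 2α₂ = 0.9247
CA = 0.9247 × 4.94 = 4.57 mmol/L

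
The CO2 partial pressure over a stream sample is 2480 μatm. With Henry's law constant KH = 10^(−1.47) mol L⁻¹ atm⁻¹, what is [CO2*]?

[CO2*] = 84.0 μmol/L

KH = 10^(−1.47) = 3.388×10^-2 mol L⁻¹ atm⁻¹
[CO2*] = KH · pCO2 = 3.388×10^-2 × 2480×10^-6 atm = 8.40×10^-5 mol/L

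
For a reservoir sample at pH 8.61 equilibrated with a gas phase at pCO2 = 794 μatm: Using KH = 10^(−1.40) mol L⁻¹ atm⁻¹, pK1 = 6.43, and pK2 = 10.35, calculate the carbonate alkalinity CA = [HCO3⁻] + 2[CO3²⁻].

CA = 4.96 mmol/L

[CO2*] = KH · pCO2 = 10^(−1.40) × 794×10^-6 = 3.161×10^-5 mol/L
α₀ = 1/(1 + K1/[H⁺] + K1K2/[H⁺]²) = 1/(1 + 10^+2.18 + 10^+0.44) = 0.006447
DIC = [CO2*]/α₀ = 3.161×10^-5 / 0.006447 = 4.903 mmol/L
CA = (α₁ + 2α₂)·DIC = (0.9758 + 2×0.01776) × 4.903 = 4.96 mmol/L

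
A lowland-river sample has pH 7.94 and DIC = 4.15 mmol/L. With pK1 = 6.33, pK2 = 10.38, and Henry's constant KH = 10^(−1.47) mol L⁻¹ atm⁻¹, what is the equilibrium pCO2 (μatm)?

pCO2 = 2920 μatm

α₀ = 1 / (1 + K1/[H⁺] + K1K2/[H⁺]²) = 1 / (1 + 10^+1.61 + 10^-0.83)
   = 1 / (1 + 40.738 + 0.14791) = 1/41.886 = 0.02387
[CO2*] = α₀ × DIC = 0.02387 × 4.15 = 0.09908 mmol/L
pCO2 = [CO2*]/KH = 9.908×10^-5 / 3.388×10^-2 = 2920 μatm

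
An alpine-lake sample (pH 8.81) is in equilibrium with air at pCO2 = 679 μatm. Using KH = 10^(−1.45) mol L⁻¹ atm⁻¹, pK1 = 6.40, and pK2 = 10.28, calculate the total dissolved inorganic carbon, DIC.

[CO2*] = KH · pCO2 = 10^(−1.45) × 679×10^-6 = 2.409×10^-5 mol/L
α₀ = 1/(1 + K1/[H⁺] + K1K2/[H⁺]²) = 1/(1 + 10^+2.41 + 10^+0.94) = 0.003749
DIC = [CO2*]/α₀ = 2.409×10^-5 / 0.003749 = 6.43 mmol/L

DIC = 6.43 mmol/L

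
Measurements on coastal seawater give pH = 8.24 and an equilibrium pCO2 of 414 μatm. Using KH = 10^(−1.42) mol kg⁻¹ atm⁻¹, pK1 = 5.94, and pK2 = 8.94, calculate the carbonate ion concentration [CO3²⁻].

[CO3²⁻] = 0.627 mmol/kg

[CO2*] = KH · pCO2 = 10^(−1.42) × 414×10^-6 = 1.574×10^-5 mol/kg
α₀ = 1/(1 + K1/[H⁺] + K1K2/[H⁺]²) = 1/(1 + 10^+2.30 + 10^+1.60) = 0.004161
DIC = [CO2*]/α₀ = 1.574×10^-5 / 0.004161 = 3.783 mmol/kg
[CO3²⁻] = α₂·DIC; α₂ = 0.1656, so [CO3²⁻] = 0.1656 × 3.783 = 0.627 mmol/kg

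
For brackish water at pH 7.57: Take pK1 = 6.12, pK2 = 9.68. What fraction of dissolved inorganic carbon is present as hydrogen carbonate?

α₁ = 1 / (1 + [H⁺]/K1 + K2/[H⁺]) = 1 / (1 + 10^-1.45 + 10^-2.11)
   = 1 / (1 + 0.035481 + 0.0077625) = 1/1.0432 = 0.9585

α₁ = 0.959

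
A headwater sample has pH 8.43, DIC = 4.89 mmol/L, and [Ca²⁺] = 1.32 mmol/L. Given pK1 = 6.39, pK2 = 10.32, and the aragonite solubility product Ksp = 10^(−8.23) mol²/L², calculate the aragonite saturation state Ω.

α₂ = 1 / (1 + [H⁺]/K2 + [H⁺]²/(K1K2)) = 1 / (1 + 10^+1.89 + 10^-0.15)
   = 1 / (1 + 77.625 + 0.70795) = 1/79.333 = 0.01261
[CO3²⁻] = α₂ × DIC = 0.01261 × 4.89 = 0.06164 mmol/L
Ksp = 10^(−8.23) = 5.888×10^-9
Ω = [Ca²⁺][CO3²⁻]/Ksp = (1.32×10^-3)(6.164×10^-5) / 5.888×10^-9 = 13.8

Ω = 13.8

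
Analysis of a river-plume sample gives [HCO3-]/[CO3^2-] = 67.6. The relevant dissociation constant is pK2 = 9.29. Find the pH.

From K2 = [H⁺][CO3^2-]/[HCO3-]:  pH = pK2 − log₁₀([HCO3-]/[CO3^2-])
log₁₀(67.6) = +1.830
pH = 9.29 − (+1.830) = 7.46

pH = 7.46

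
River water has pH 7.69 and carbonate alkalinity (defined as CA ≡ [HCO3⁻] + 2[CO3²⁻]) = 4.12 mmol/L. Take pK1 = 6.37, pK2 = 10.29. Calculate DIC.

DIC = 4.31 mmol/L

CA = [HCO3⁻] + 2[CO3²⁻] = (α₁ + 2α₂)·DIC
At pH 7.69: [H⁺]/K1 = 10^-1.32 = 0.047863, K2/[H⁺] = 10^-2.60 = 0.0025119
α₁ = 1/(1 + 0.047863 + 0.0025119) = 1/1.0504 = 0.9520; α₂ = α₁·K2/[H⁺] = 0.002391
α₁ + 2α₂ = 0.9568
DIC = CA / (α₁ + 2α₂) = 4.12 / 0.9568 = 4.31 mmol/L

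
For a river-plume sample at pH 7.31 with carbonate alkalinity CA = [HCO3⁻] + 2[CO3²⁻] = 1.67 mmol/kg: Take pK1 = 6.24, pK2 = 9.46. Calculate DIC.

CA = [HCO3⁻] + 2[CO3²⁻] = (α₁ + 2α₂)·DIC
At pH 7.31: [H⁺]/K1 = 10^-1.07 = 0.085114, K2/[H⁺] = 10^-2.15 = 0.0070795
α₁ = 1/(1 + 0.085114 + 0.0070795) = 1/1.0922 = 0.9156; α₂ = α₁·K2/[H⁺] = 0.006482
α₁ + 2α₂ = 0.9286
DIC = CA / (α₁ + 2α₂) = 1.67 / 0.9286 = 1.80 mmol/kg

DIC = 1.80 mmol/kg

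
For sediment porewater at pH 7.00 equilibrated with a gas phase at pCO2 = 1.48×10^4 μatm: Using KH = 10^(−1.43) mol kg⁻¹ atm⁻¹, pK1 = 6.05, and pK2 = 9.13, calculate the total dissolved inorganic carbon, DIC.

DIC = 5.49 mmol/kg

[CO2*] = KH · pCO2 = 10^(−1.43) × 1.48×10^4×10^-6 = 5.499×10^-4 mol/kg
α₀ = 1/(1 + K1/[H⁺] + K1K2/[H⁺]²) = 1/(1 + 10^+0.95 + 10^-1.18) = 0.1002
DIC = [CO2*]/α₀ = 5.499×10^-4 / 0.1002 = 5.49 mmol/kg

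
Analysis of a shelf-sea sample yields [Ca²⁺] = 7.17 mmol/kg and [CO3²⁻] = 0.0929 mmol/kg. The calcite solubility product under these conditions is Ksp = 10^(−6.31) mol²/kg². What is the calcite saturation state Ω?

Ω = 1.36

Ksp = 10^(−6.31) = 4.898×10^-7
Ω = [Ca²⁺][CO3²⁻]/Ksp = (7.17×10^-3)(0.0929×10^-3) / 4.898×10^-7 = 1.36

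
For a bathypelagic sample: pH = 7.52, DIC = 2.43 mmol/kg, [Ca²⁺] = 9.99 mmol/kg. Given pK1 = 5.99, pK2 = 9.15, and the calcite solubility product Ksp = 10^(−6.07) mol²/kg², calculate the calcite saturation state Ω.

Ω = 0.635

α₂ = 1 / (1 + [H⁺]/K2 + [H⁺]²/(K1K2)) = 1 / (1 + 10^+1.63 + 10^+0.10)
   = 1 / (1 + 42.658 + 1.2589) = 1/44.917 = 0.02226
[CO3²⁻] = α₂ × DIC = 0.02226 × 2.43 = 0.05410 mmol/kg
Ksp = 10^(−6.07) = 8.511×10^-7
Ω = [Ca²⁺][CO3²⁻]/Ksp = (9.99×10^-3)(5.410×10^-5) / 8.511×10^-7 = 0.635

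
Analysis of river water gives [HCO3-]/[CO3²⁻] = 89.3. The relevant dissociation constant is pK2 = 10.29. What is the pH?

pH = 8.34

From K2 = [H⁺][CO3²⁻]/[HCO3-]:  pH = pK2 − log₁₀([HCO3-]/[CO3²⁻])
log₁₀(89.3) = +1.951
pH = 10.29 − (+1.951) = 8.34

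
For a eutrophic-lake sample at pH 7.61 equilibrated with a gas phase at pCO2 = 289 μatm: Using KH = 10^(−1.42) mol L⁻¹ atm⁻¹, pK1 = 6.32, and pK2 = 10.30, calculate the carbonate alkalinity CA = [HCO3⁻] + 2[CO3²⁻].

CA = 0.215 mmol/L

[CO2*] = KH · pCO2 = 10^(−1.42) × 289×10^-6 = 1.099×10^-5 mol/L
α₀ = 1/(1 + K1/[H⁺] + K1K2/[H⁺]²) = 1/(1 + 10^+1.29 + 10^-1.40) = 0.04869
DIC = [CO2*]/α₀ = 1.099×10^-5 / 0.04869 = 0.2257 mmol/L
CA = (α₁ + 2α₂)·DIC = (0.9494 + 2×0.001938) × 0.2257 = 0.215 mmol/L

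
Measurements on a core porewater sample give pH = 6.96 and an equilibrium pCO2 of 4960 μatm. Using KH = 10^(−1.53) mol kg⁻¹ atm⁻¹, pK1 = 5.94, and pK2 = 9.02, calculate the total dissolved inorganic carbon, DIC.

[CO2*] = KH · pCO2 = 10^(−1.53) × 4960×10^-6 = 1.464×10^-4 mol/kg
α₀ = 1/(1 + K1/[H⁺] + K1K2/[H⁺]²) = 1/(1 + 10^+1.02 + 10^-1.04) = 0.08649
DIC = [CO2*]/α₀ = 1.464×10^-4 / 0.08649 = 1.69 mmol/kg

DIC = 1.69 mmol/kg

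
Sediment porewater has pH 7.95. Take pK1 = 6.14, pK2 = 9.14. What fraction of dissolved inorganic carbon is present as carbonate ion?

α₂ = 1 / (1 + [H⁺]/K2 + [H⁺]²/(K1K2)) = 1 / (1 + 10^+1.19 + 10^-0.62)
   = 1 / (1 + 15.488 + 0.23988) = 1/16.728 = 0.05978

α₂ = 0.0598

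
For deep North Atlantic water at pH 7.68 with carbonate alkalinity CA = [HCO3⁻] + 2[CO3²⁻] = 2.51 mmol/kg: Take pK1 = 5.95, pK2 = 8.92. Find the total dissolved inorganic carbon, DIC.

CA = [HCO3⁻] + 2[CO3²⁻] = (α₁ + 2α₂)·DIC
At pH 7.68: [H⁺]/K1 = 10^-1.73 = 0.018621, K2/[H⁺] = 10^-1.24 = 0.057544
α₁ = 1/(1 + 0.018621 + 0.057544) = 1/1.0762 = 0.9292; α₂ = α₁·K2/[H⁺] = 0.05347
α₁ + 2α₂ = 1.0362
DIC = CA / (α₁ + 2α₂) = 2.51 / 1.0362 = 2.42 mmol/kg

DIC = 2.42 mmol/kg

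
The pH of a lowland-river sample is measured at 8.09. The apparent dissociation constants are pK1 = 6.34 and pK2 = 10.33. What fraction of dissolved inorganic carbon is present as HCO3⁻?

α₁ = 0.977

α₁ = 1 / (1 + [H⁺]/K1 + K2/[H⁺]) = 1 / (1 + 10^-1.75 + 10^-2.24)
   = 1 / (1 + 0.017783 + 0.0057544) = 1/1.0235 = 0.9770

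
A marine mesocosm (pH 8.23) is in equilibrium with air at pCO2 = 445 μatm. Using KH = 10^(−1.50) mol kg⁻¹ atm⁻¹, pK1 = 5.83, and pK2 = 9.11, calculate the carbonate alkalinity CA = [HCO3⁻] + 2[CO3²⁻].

CA = 4.47 mmol/kg

[CO2*] = KH · pCO2 = 10^(−1.50) × 445×10^-6 = 1.407×10^-5 mol/kg
α₀ = 1/(1 + K1/[H⁺] + K1K2/[H⁺]²) = 1/(1 + 10^+2.40 + 10^+1.52) = 0.003505
DIC = [CO2*]/α₀ = 1.407×10^-5 / 0.003505 = 4.015 mmol/kg
CA = (α₁ + 2α₂)·DIC = (0.8804 + 2×0.1161) × 4.015 = 4.47 mmol/kg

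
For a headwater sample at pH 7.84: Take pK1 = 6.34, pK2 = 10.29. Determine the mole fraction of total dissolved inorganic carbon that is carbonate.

α₂ = 0.00343

α₂ = 1 / (1 + [H⁺]/K2 + [H⁺]²/(K1K2)) = 1 / (1 + 10^+2.45 + 10^+0.95)
   = 1 / (1 + 281.84 + 8.9125) = 1/291.75 = 0.003428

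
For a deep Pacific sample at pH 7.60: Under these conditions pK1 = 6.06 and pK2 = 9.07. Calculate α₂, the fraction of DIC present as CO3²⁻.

α₂ = 1 / (1 + [H⁺]/K2 + [H⁺]²/(K1K2)) = 1 / (1 + 10^+1.47 + 10^-0.07)
   = 1 / (1 + 29.512 + 0.85114) = 1/31.363 = 0.03188

α₂ = 0.0319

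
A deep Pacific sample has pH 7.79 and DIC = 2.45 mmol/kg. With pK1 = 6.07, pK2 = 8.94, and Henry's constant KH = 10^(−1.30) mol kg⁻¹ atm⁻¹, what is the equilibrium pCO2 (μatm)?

pCO2 = 855 μatm

α₀ = 1 / (1 + K1/[H⁺] + K1K2/[H⁺]²) = 1 / (1 + 10^+1.72 + 10^+0.57)
   = 1 / (1 + 52.481 + 3.7154) = 1/57.196 = 0.01748
[CO2*] = α₀ × DIC = 0.01748 × 2.45 = 0.04284 mmol/kg
pCO2 = [CO2*]/KH = 4.284×10^-5 / 5.012×10^-2 = 855 μatm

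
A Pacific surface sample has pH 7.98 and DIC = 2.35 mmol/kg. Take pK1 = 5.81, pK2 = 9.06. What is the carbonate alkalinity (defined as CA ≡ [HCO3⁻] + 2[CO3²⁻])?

CA = 2.51 mmol/kg

CA = [HCO3⁻] + 2[CO3²⁻] = (α₁ + 2α₂)·DIC
At pH 7.98: [H⁺]/K1 = 10^-2.17 = 0.0067608, K2/[H⁺] = 10^-1.08 = 0.083176
α₁ = 1/(1 + 0.0067608 + 0.083176) = 1/1.0899 = 0.9175; α₂ = α₁·K2/[H⁺] = 0.07631
α₁ + 2α₂ = 1.0701
CA = 1.0701 × 2.35 = 2.51 mmol/kg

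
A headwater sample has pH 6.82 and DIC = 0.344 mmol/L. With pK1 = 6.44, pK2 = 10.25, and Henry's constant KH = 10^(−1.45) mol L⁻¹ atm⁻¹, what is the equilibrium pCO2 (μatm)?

pCO2 = 2850 μatm

α₀ = 1 / (1 + K1/[H⁺] + K1K2/[H⁺]²) = 1 / (1 + 10^+0.38 + 10^-3.05)
   = 1 / (1 + 2.3988 + 0.00089125) = 1/3.3997 = 0.2941
[CO2*] = α₀ × DIC = 0.2941 × 0.344 = 0.1012 mmol/L
pCO2 = [CO2*]/KH = 1.012×10^-4 / 3.548×10^-2 = 2850 μatm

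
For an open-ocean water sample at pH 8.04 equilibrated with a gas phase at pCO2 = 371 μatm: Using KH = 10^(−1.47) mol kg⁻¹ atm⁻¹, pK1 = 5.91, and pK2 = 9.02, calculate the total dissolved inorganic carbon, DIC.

DIC = 1.89 mmol/kg

[CO2*] = KH · pCO2 = 10^(−1.47) × 371×10^-6 = 1.257×10^-5 mol/kg
α₀ = 1/(1 + K1/[H⁺] + K1K2/[H⁺]²) = 1/(1 + 10^+2.13 + 10^+1.15) = 0.006666
DIC = [CO2*]/α₀ = 1.257×10^-5 / 0.006666 = 1.89 mmol/kg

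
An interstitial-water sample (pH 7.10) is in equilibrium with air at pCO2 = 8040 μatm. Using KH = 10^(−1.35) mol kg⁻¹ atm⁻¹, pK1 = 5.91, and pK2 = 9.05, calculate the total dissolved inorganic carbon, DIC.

[CO2*] = KH · pCO2 = 10^(−1.35) × 8040×10^-6 = 3.591×10^-4 mol/kg
α₀ = 1/(1 + K1/[H⁺] + K1K2/[H⁺]²) = 1/(1 + 10^+1.19 + 10^-0.76) = 0.06002
DIC = [CO2*]/α₀ = 3.591×10^-4 / 0.06002 = 5.98 mmol/kg

DIC = 5.98 mmol/kg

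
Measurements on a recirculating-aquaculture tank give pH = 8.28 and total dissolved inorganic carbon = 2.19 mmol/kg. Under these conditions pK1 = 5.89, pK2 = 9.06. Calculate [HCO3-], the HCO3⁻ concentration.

[HCO3⁻] = 1.87 mmol/kg

α₁ = 1 / (1 + [H⁺]/K1 + K2/[H⁺]) = 1 / (1 + 10^-2.39 + 10^-0.78)
   = 1 / (1 + 0.0040738 + 0.16596) = 1/1.1700 = 0.8547
[HCO3⁻] = α₁ × DIC = 0.8547 × 2.19 = 1.87 mmol/kg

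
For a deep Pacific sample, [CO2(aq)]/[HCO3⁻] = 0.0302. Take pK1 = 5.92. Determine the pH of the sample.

From K1 = [H⁺][HCO3⁻]/[CO2(aq)]:  pH = pK1 − log₁₀([CO2(aq)]/[HCO3⁻])
log₁₀(0.0302) = -1.520
pH = 5.92 − (-1.520) = 7.44

pH = 7.44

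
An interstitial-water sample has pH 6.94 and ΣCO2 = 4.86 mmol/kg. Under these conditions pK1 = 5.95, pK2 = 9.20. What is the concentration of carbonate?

[CO3²⁻] = 0.0241 mmol/kg

α₂ = 1 / (1 + [H⁺]/K2 + [H⁺]²/(K1K2)) = 1 / (1 + 10^+2.26 + 10^+1.27)
   = 1 / (1 + 181.97 + 18.621) = 1/201.59 = 0.004961
[CO3²⁻] = α₂ × DIC = 0.004961 × 4.86 = 0.0241 mmol/kg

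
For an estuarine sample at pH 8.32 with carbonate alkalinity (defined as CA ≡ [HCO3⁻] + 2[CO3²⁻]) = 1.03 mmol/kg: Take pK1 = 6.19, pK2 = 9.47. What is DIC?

CA = [HCO3⁻] + 2[CO3²⁻] = (α₁ + 2α₂)·DIC
At pH 8.32: [H⁺]/K1 = 10^-2.13 = 0.0074131, K2/[H⁺] = 10^-1.15 = 0.070795
α₁ = 1/(1 + 0.0074131 + 0.070795) = 1/1.0782 = 0.9275; α₂ = α₁·K2/[H⁺] = 0.06566
α₁ + 2α₂ = 1.0588
DIC = CA / (α₁ + 2α₂) = 1.03 / 1.0588 = 0.973 mmol/kg

DIC = 0.973 mmol/kg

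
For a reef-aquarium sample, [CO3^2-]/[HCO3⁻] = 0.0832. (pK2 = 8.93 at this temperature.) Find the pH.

pH = 7.85

From K2 = [H⁺][CO3^2-]/[HCO3⁻]:  pH = pK2 + log₁₀([CO3^2-]/[HCO3⁻])
log₁₀(0.0832) = -1.080
pH = 8.93 + (-1.080) = 7.85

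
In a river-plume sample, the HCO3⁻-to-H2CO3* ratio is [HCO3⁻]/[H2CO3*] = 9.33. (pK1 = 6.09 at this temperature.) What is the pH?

From K1 = [H⁺][HCO3⁻]/[H2CO3*]:  pH = pK1 + log₁₀([HCO3⁻]/[H2CO3*])
log₁₀(9.33) = +0.970
pH = 6.09 + (+0.970) = 7.06

pH = 7.06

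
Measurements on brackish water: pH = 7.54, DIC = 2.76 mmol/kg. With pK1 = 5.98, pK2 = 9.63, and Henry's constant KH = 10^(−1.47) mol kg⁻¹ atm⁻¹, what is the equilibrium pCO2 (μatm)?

pCO2 = 2170 μatm

α₀ = 1 / (1 + K1/[H⁺] + K1K2/[H⁺]²) = 1 / (1 + 10^+1.56 + 10^-0.53)
   = 1 / (1 + 36.308 + 0.29512) = 1/37.603 = 0.02659
[CO2*] = α₀ × DIC = 0.02659 × 2.76 = 0.07340 mmol/kg
pCO2 = [CO2*]/KH = 7.340×10^-5 / 3.388×10^-2 = 2170 μatm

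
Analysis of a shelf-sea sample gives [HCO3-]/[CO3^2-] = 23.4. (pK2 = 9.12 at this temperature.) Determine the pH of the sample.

From K2 = [H⁺][CO3^2-]/[HCO3-]:  pH = pK2 − log₁₀([HCO3-]/[CO3^2-])
log₁₀(23.4) = +1.369
pH = 9.12 − (+1.369) = 7.75

pH = 7.75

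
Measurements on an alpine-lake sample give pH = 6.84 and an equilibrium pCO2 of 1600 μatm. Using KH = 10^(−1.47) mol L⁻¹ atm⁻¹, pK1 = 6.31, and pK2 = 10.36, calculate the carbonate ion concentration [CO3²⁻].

[CO2*] = KH · pCO2 = 10^(−1.47) × 1600×10^-6 = 5.422×10^-5 mol/L
α₀ = 1/(1 + K1/[H⁺] + K1K2/[H⁺]²) = 1/(1 + 10^+0.53 + 10^-2.99) = 0.2278
DIC = [CO2*]/α₀ = 5.422×10^-5 / 0.2278 = 0.2380 mmol/L
[CO3²⁻] = α₂·DIC; α₂ = 0.0002331, so [CO3²⁻] = 0.0002331 × 0.2380 = 5.55×10^-5 mmol/L = 0.0555 μmol/L

[CO3²⁻] = 0.0555 μmol/L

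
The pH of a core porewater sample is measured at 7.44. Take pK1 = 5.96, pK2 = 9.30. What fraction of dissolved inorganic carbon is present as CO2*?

α₀ = 1 / (1 + K1/[H⁺] + K1K2/[H⁺]²) = 1 / (1 + 10^+1.48 + 10^-0.38)
   = 1 / (1 + 30.200 + 0.41687) = 1/31.616 = 0.03163

α₀ = 0.0316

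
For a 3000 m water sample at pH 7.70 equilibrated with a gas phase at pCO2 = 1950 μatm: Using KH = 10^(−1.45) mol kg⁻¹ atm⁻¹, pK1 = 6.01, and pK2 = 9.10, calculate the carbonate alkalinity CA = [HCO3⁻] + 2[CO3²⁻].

CA = 3.66 mmol/kg

[CO2*] = KH · pCO2 = 10^(−1.45) × 1950×10^-6 = 6.919×10^-5 mol/kg
α₀ = 1/(1 + K1/[H⁺] + K1K2/[H⁺]²) = 1/(1 + 10^+1.69 + 10^+0.29) = 0.01926
DIC = [CO2*]/α₀ = 6.919×10^-5 / 0.01926 = 3.593 mmol/kg
CA = (α₁ + 2α₂)·DIC = (0.9432 + 2×0.03755) × 3.593 = 3.66 mmol/kg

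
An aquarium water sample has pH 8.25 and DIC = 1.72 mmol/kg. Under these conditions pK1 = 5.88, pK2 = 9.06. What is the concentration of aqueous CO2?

α₀ = 1 / (1 + K1/[H⁺] + K1K2/[H⁺]²) = 1 / (1 + 10^+2.37 + 10^+1.56)
   = 1 / (1 + 234.42 + 36.308) = 1/271.73 = 0.003680
[CO2*] = α₀ × DIC = 0.003680 × 1.72 = 0.00633 mmol/kg = 6.33 μmol/kg

[CO2*] = 6.33 μmol/kg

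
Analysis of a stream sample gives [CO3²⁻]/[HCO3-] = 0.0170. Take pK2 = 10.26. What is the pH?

From K2 = [H⁺][CO3²⁻]/[HCO3-]:  pH = pK2 + log₁₀([CO3²⁻]/[HCO3-])
log₁₀(0.0170) = -1.770
pH = 10.26 + (-1.770) = 8.49

pH = 8.49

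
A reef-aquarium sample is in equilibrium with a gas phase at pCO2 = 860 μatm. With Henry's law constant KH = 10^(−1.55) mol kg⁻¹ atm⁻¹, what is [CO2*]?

KH = 10^(−1.55) = 2.818×10^-2 mol kg⁻¹ atm⁻¹
[CO2*] = KH · pCO2 = 2.818×10^-2 × 860×10^-6 atm = 2.42×10^-5 mol/kg

[CO2*] = 24.2 μmol/kg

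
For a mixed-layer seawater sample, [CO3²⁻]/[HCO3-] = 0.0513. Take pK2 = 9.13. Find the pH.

pH = 7.84

From K2 = [H⁺][CO3²⁻]/[HCO3-]:  pH = pK2 + log₁₀([CO3²⁻]/[HCO3-])
log₁₀(0.0513) = -1.290
pH = 9.13 + (-1.290) = 7.84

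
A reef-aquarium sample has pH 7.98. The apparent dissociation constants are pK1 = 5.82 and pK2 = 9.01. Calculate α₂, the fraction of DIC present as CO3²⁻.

α₂ = 1 / (1 + [H⁺]/K2 + [H⁺]²/(K1K2)) = 1 / (1 + 10^+1.03 + 10^-1.13)
   = 1 / (1 + 10.715 + 0.074131) = 1/11.789 = 0.08482

α₂ = 0.0848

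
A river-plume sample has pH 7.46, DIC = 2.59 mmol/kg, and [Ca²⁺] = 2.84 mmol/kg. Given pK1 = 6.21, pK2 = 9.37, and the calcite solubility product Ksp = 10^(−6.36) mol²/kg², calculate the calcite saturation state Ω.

α₂ = 1 / (1 + [H⁺]/K2 + [H⁺]²/(K1K2)) = 1 / (1 + 10^+1.91 + 10^+0.66)
   = 1 / (1 + 81.283 + 4.5709) = 1/86.854 = 0.01151
[CO3²⁻] = α₂ × DIC = 0.01151 × 2.59 = 0.02982 mmol/kg
Ksp = 10^(−6.36) = 4.365×10^-7
Ω = [Ca²⁺][CO3²⁻]/Ksp = (2.84×10^-3)(2.982×10^-5) / 4.365×10^-7 = 0.194

Ω = 0.194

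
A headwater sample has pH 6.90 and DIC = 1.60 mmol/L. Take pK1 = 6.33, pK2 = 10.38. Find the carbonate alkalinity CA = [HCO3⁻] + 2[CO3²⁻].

CA = 1.26 mmol/L

CA = [HCO3⁻] + 2[CO3²⁻] = (α₁ + 2α₂)·DIC
At pH 6.90: [H⁺]/K1 = 10^-0.57 = 0.26915, K2/[H⁺] = 10^-3.48 = 0.00033113
α₁ = 1/(1 + 0.26915 + 0.00033113) = 1/1.2695 = 0.7877; α₂ = α₁·K2/[H⁺] = 0.0002608
α₁ + 2α₂ = 0.7882
CA = 0.7882 × 1.60 = 1.26 mmol/L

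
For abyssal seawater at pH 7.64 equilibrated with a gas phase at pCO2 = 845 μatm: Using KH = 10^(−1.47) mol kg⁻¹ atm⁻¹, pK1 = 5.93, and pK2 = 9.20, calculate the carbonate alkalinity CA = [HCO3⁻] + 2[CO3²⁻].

CA = 1.55 mmol/kg

[CO2*] = KH · pCO2 = 10^(−1.47) × 845×10^-6 = 2.863×10^-5 mol/kg
α₀ = 1/(1 + K1/[H⁺] + K1K2/[H⁺]²) = 1/(1 + 10^+1.71 + 10^+0.15) = 0.01862
DIC = [CO2*]/α₀ = 2.863×10^-5 / 0.01862 = 1.538 mmol/kg
CA = (α₁ + 2α₂)·DIC = (0.9551 + 2×0.02630) × 1.538 = 1.55 mmol/kg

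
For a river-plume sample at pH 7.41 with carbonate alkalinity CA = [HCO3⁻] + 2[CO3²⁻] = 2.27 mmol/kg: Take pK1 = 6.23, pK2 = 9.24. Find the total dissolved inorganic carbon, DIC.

DIC = 2.38 mmol/kg

CA = [HCO3⁻] + 2[CO3²⁻] = (α₁ + 2α₂)·DIC
At pH 7.41: [H⁺]/K1 = 10^-1.18 = 0.066069, K2/[H⁺] = 10^-1.83 = 0.014791
α₁ = 1/(1 + 0.066069 + 0.014791) = 1/1.0809 = 0.9252; α₂ = α₁·K2/[H⁺] = 0.01368
α₁ + 2α₂ = 0.9526
DIC = CA / (α₁ + 2α₂) = 2.27 / 0.9526 = 2.38 mmol/kg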